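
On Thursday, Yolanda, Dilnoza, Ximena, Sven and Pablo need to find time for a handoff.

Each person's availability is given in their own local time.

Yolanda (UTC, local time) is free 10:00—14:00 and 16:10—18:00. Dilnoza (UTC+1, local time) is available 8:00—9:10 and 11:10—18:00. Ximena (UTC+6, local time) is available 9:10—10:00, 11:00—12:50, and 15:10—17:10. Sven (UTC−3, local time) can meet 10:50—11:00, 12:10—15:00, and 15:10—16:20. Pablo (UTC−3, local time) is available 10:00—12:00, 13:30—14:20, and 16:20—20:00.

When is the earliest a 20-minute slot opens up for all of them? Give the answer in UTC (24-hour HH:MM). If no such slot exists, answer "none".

none

Yolanda → UTC: 10:00–14:00, 16:10–18:00.
Dilnoza → UTC: 07:00–08:10, 10:10–17:00.
Ximena → UTC: 03:10–04:00, 05:00–06:50, 09:10–11:10.
Sven → UTC: 13:50–14:00, 15:10–18:00, 18:10–19:20.
Pablo → UTC: 13:00–15:00, 16:30–17:20, 19:20–23:00.
Yolanda ∩ Dilnoza: 10:10–14:00, 16:10–17:00.
Yolanda ∩ Dilnoza ∩ Ximena: 10:10–11:10.
Yolanda ∩ Dilnoza ∩ Ximena ∩ Sven: (none).
Yolanda ∩ Dilnoza ∩ Ximena ∩ Sven ∩ Pablo: (none).
Windows ≥ 20 min: (none).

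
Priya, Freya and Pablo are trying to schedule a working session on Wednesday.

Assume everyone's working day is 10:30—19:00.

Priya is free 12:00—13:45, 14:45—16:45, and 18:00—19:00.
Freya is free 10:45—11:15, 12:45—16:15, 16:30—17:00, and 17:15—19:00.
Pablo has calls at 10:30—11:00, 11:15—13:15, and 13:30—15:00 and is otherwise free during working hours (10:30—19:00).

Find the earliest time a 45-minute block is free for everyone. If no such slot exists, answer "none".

Pablo free within 10:30–19:00: 11:00–11:15, 13:15–13:30, 15:00–19:00.
Priya ∩ Freya: 12:45–13:45, 14:45–16:15, 16:30–16:45, 18:00–19:00.
Priya ∩ Freya ∩ Pablo: 13:15–13:30, 15:00–16:15, 16:30–16:45, 18:00–19:00.
Windows ≥ 45 min: 15:00–16:15, 18:00–19:00.
Earliest such window starts at 15:00.

15:00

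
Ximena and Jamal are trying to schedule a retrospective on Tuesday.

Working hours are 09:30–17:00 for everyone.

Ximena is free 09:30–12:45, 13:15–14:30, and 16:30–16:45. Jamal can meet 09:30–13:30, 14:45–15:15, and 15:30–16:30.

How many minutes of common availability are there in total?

210 minutes

Ximena ∩ Jamal: 09:30–12:45, 13:15–13:30.
Total common minutes: 195 + 15 = 210.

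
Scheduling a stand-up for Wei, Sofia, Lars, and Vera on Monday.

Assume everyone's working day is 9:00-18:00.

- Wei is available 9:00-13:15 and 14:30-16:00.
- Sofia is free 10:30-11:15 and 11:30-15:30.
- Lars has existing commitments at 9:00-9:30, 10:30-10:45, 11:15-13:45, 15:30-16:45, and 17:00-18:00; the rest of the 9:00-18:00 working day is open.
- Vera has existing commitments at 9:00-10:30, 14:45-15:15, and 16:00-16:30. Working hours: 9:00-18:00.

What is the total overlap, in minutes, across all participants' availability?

60 minutes

Lars free within 09:00–18:00: 09:30–10:30, 10:45–11:15, 13:45–15:30, 16:45–17:00.
Vera free within 09:00–18:00: 10:30–14:45, 15:15–16:00, 16:30–18:00.
Wei ∩ Sofia: 10:30–11:15, 11:30–13:15, 14:30–15:30.
Wei ∩ Sofia ∩ Lars: 10:45–11:15, 14:30–15:30.
Wei ∩ Sofia ∩ Lars ∩ Vera: 10:45–11:15, 14:30–14:45, 15:15–15:30.
Total common minutes: 30 + 15 + 15 = 60.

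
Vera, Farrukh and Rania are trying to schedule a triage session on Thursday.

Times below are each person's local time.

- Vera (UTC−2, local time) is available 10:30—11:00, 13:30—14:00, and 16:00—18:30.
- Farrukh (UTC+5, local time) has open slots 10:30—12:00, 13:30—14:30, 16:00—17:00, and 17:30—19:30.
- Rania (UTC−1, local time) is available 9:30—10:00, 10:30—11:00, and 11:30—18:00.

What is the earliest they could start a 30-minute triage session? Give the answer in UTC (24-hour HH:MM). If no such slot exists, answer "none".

Vera → UTC: 12:30–13:00, 15:30–16:00, 18:00–20:30.
Farrukh → UTC: 05:30–07:00, 08:30–09:30, 11:00–12:00, 12:30–14:30.
Rania → UTC: 10:30–11:00, 11:30–12:00, 12:30–19:00.
Vera ∩ Farrukh: 12:30–13:00.
Vera ∩ Farrukh ∩ Rania: 12:30–13:00.
Windows ≥ 30 min: 12:30–13:00.
Earliest such window starts at 12:30.

12:30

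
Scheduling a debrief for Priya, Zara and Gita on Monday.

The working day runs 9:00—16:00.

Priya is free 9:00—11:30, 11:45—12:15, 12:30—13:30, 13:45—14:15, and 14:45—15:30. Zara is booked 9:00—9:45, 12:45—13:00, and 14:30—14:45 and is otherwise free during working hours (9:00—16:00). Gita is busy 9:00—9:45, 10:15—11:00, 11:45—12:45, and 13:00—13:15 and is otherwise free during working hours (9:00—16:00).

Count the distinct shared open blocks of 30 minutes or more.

Zara free within 09:00–16:00: 09:45–12:45, 13:00–14:30, 14:45–16:00.
Gita free within 09:00–16:00: 09:45–10:15, 11:00–11:45, 12:45–13:00, 13:15–16:00.
Priya ∩ Zara: 09:45–11:30, 11:45–12:15, 12:30–12:45, 13:00–13:30, 13:45–14:15, 14:45–15:30.
Priya ∩ Zara ∩ Gita: 09:45–10:15, 11:00–11:30, 13:15–13:30, 13:45–14:15, 14:45–15:30.
Windows ≥ 30 min: 09:45–10:15, 11:00–11:30, 13:45–14:15, 14:45–15:30.
That's 4 windows.

4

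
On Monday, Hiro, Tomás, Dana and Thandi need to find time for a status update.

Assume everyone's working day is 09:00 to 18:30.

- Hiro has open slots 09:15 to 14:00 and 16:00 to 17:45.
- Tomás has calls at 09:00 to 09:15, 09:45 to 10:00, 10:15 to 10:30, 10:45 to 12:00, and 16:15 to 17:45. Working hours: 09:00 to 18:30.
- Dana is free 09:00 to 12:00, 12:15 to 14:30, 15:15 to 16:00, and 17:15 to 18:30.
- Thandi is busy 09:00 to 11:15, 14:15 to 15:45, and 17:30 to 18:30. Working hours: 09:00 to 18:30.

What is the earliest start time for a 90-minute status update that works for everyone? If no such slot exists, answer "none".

Tomás free within 09:00–18:30: 09:15–09:45, 10:00–10:15, 10:30–10:45, 12:00–16:15, 17:45–18:30.
Thandi free within 09:00–18:30: 11:15–14:15, 15:45–17:30.
Hiro ∩ Tomás: 09:15–09:45, 10:00–10:15, 10:30–10:45, 12:00–14:00, 16:00–16:15.
Hiro ∩ Tomás ∩ Dana: 09:15–09:45, 10:00–10:15, 10:30–10:45, 12:15–14:00.
Hiro ∩ Tomás ∩ Dana ∩ Thandi: 12:15–14:00.
Windows ≥ 90 min: 12:15–14:00.
Earliest such window starts at 12:15.

12:15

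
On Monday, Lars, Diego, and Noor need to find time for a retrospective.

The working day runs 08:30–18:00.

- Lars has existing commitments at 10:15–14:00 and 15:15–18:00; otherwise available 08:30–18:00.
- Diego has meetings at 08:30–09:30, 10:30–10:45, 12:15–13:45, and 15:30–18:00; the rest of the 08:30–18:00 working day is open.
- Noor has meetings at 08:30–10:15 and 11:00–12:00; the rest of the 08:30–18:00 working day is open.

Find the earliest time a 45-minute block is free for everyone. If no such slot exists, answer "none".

14:00

Lars free within 08:30–18:00: 08:30–10:15, 14:00–15:15.
Diego free within 08:30–18:00: 09:30–10:30, 10:45–12:15, 13:45–15:30.
Noor free within 08:30–18:00: 10:15–11:00, 12:00–18:00.
Lars ∩ Diego: 09:30–10:15, 14:00–15:15.
Lars ∩ Diego ∩ Noor: 14:00–15:15.
Windows ≥ 45 min: 14:00–15:15.
Earliest such window starts at 14:00.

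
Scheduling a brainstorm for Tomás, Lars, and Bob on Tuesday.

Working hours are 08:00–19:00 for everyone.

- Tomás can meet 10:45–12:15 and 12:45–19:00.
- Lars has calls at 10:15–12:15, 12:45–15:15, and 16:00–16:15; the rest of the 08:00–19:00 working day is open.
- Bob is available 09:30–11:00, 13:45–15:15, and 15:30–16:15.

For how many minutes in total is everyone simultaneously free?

30 minutes

Lars free within 08:00–19:00: 08:00–10:15, 12:15–12:45, 15:15–16:00, 16:15–19:00.
Tomás ∩ Lars: 15:15–16:00, 16:15–19:00.
Tomás ∩ Lars ∩ Bob: 15:30–16:00.
Total common minutes: 30.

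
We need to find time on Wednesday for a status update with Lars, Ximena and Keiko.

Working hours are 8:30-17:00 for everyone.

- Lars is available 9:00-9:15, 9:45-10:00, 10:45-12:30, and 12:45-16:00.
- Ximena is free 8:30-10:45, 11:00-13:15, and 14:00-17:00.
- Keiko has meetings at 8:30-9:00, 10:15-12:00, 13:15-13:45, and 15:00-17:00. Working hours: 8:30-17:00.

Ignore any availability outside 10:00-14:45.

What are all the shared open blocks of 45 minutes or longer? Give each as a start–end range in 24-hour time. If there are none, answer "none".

Keiko free within 08:30–17:00: 09:00–10:15, 12:00–13:15, 13:45–15:00.
Lars ∩ Ximena: 09:00–09:15, 09:45–10:00, 11:00–12:30, 12:45–13:15, 14:00–16:00.
Lars ∩ Ximena ∩ Keiko: 09:00–09:15, 09:45–10:00, 12:00–12:30, 12:45–13:15, 14:00–15:00.
Restricted to 10:00–14:45: 12:00–12:30, 12:45–13:15, 14:00–14:45.
Windows ≥ 45 min: 14:00–14:45.

14:00–14:45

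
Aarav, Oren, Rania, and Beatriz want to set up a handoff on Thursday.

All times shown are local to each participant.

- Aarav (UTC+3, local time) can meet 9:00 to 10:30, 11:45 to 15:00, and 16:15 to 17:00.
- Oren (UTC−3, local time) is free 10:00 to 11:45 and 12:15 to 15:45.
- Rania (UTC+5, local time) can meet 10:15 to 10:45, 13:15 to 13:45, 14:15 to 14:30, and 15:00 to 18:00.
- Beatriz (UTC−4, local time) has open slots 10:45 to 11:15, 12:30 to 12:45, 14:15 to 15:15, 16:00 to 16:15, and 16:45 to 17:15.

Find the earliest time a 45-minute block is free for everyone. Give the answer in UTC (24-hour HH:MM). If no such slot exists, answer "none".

Aarav → UTC: 06:00–07:30, 08:45–12:00, 13:15–14:00.
Oren → UTC: 13:00–14:45, 15:15–18:45.
Rania → UTC: 05:15–05:45, 08:15–08:45, 09:15–09:30, 10:00–13:00.
Beatriz → UTC: 14:45–15:15, 16:30–16:45, 18:15–19:15, 20:00–20:15, 20:45–21:15.
Aarav ∩ Oren: 13:15–14:00.
Aarav ∩ Oren ∩ Rania: (none).
Aarav ∩ Oren ∩ Rania ∩ Beatriz: (none).
Windows ≥ 45 min: (none).

none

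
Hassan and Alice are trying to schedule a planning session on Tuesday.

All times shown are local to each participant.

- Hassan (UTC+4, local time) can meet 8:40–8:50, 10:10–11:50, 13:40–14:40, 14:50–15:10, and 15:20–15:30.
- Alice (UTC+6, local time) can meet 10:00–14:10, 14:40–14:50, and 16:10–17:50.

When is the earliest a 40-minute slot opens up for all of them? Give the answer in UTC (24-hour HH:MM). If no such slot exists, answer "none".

Hassan → UTC: 04:40–04:50, 06:10–07:50, 09:40–10:40, 10:50–11:10, 11:20–11:30.
Alice → UTC: 04:00–08:10, 08:40–08:50, 10:10–11:50.
Hassan ∩ Alice: 04:40–04:50, 06:10–07:50, 10:10–10:40, 10:50–11:10, 11:20–11:30.
Windows ≥ 40 min: 06:10–07:50.
Earliest such window starts at 06:10.

06:10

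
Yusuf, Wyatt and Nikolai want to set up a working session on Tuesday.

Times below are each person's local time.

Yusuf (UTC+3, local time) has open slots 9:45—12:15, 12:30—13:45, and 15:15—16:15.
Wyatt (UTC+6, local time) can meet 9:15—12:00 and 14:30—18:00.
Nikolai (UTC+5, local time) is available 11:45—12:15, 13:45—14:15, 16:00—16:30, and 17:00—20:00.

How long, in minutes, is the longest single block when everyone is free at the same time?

30 minutes

Yusuf → UTC: 06:45–09:15, 09:30–10:45, 12:15–13:15.
Wyatt → UTC: 03:15–06:00, 08:30–12:00.
Nikolai → UTC: 06:45–07:15, 08:45–09:15, 11:00–11:30, 12:00–15:00.
Yusuf ∩ Wyatt: 08:30–09:15, 09:30–10:45.
Yusuf ∩ Wyatt ∩ Nikolai: 08:45–09:15.
Single common window of 30 minutes.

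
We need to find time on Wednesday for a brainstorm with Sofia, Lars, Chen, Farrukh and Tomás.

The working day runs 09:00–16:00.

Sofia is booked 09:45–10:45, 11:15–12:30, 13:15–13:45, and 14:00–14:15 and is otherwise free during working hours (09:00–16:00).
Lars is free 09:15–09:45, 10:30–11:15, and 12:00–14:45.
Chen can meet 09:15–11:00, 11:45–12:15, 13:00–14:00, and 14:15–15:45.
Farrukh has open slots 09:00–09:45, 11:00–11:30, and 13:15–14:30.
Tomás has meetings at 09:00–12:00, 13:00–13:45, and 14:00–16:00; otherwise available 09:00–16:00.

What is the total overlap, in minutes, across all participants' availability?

Sofia free within 09:00–16:00: 09:00–09:45, 10:45–11:15, 12:30–13:15, 13:45–14:00, 14:15–16:00.
Tomás free within 09:00–16:00: 12:00–13:00, 13:45–14:00.
Sofia ∩ Lars: 09:15–09:45, 10:45–11:15, 12:30–13:15, 13:45–14:00, 14:15–14:45.
Sofia ∩ Lars ∩ Chen: 09:15–09:45, 10:45–11:00, 13:00–13:15, 13:45–14:00, 14:15–14:45.
Sofia ∩ Lars ∩ Chen ∩ Farrukh: 09:15–09:45, 13:45–14:00, 14:15–14:30.
Sofia ∩ Lars ∩ Chen ∩ Farrukh ∩ Tomás: 13:45–14:00.
Total common minutes: 15.

15 minutes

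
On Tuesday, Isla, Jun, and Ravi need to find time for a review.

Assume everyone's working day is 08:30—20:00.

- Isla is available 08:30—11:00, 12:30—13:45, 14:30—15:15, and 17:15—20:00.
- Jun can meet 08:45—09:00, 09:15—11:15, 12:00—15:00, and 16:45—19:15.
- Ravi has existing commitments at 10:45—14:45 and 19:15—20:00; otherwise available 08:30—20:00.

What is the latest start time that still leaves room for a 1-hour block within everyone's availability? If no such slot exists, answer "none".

18:15

Ravi free within 08:30–20:00: 08:30–10:45, 14:45–19:15.
Isla ∩ Jun: 08:45–09:00, 09:15–11:00, 12:30–13:45, 14:30–15:00, 17:15–19:15.
Isla ∩ Jun ∩ Ravi: 08:45–09:00, 09:15–10:45, 14:45–15:00, 17:15–19:15.
Windows ≥ 60 min: 09:15–10:45, 17:15–19:15.
Latest start in the last window 17:15–19:15 is 19:15 − 60 min = 18:15.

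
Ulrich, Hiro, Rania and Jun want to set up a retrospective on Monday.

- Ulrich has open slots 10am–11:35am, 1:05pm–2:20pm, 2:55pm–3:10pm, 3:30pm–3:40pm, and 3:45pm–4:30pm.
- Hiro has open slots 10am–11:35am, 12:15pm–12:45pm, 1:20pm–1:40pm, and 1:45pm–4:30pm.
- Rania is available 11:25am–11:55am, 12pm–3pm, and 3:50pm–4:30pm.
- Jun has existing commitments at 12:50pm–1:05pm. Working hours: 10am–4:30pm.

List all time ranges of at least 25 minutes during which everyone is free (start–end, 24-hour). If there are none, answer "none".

13:45–14:20, 15:50–16:30

Jun free within 10:00–16:30: 10:00–12:50, 13:05–16:30.
Ulrich ∩ Hiro: 10:00–11:35, 13:20–13:40, 13:45–14:20, 14:55–15:10, 15:30–15:40, 15:45–16:30.
Ulrich ∩ Hiro ∩ Rania: 11:25–11:35, 13:20–13:40, 13:45–14:20, 14:55–15:00, 15:50–16:30.
Ulrich ∩ Hiro ∩ Rania ∩ Jun: 11:25–11:35, 13:20–13:40, 13:45–14:20, 14:55–15:00, 15:50–16:30.
Windows ≥ 25 min: 13:45–14:20, 15:50–16:30.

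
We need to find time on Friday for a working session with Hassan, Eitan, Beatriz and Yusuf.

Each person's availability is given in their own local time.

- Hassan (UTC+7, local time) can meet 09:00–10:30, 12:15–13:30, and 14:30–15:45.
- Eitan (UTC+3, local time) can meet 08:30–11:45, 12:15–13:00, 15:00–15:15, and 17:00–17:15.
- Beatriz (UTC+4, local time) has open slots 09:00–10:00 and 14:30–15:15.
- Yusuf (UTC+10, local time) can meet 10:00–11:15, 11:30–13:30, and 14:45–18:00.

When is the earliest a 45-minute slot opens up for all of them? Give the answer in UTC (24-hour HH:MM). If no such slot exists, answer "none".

none

Hassan → UTC: 02:00–03:30, 05:15–06:30, 07:30–08:45.
Eitan → UTC: 05:30–08:45, 09:15–10:00, 12:00–12:15, 14:00–14:15.
Beatriz → UTC: 05:00–06:00, 10:30–11:15.
Yusuf → UTC: 00:00–01:15, 01:30–03:30, 04:45–08:00.
Hassan ∩ Eitan: 05:30–06:30, 07:30–08:45.
Hassan ∩ Eitan ∩ Beatriz: 05:30–06:00.
Hassan ∩ Eitan ∩ Beatriz ∩ Yusuf: 05:30–06:00.
Windows ≥ 45 min: (none).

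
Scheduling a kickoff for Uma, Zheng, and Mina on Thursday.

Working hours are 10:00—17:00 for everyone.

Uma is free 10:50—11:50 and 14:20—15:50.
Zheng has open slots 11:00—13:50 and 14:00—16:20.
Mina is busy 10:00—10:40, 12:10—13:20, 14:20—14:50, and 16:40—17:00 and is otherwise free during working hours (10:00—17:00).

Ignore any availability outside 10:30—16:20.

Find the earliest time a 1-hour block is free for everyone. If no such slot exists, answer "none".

14:50

Mina free within 10:00–17:00: 10:40–12:10, 13:20–14:20, 14:50–16:40.
Uma ∩ Zheng: 11:00–11:50, 14:20–15:50.
Uma ∩ Zheng ∩ Mina: 11:00–11:50, 14:50–15:50.
Restricted to 10:30–16:20: 11:00–11:50, 14:50–15:50.
Windows ≥ 60 min: 14:50–15:50.
Earliest such window starts at 14:50.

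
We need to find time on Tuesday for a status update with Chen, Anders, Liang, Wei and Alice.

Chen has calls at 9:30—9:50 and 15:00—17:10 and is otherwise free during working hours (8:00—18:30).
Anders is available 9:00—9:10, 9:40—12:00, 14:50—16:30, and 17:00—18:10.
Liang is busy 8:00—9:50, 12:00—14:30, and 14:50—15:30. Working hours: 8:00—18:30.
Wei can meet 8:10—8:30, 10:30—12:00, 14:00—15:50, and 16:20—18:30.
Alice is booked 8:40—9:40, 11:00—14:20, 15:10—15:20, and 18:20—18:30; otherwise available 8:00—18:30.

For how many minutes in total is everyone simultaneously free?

90 minutes

Chen free within 08:00–18:30: 08:00–09:30, 09:50–15:00, 17:10–18:30.
Liang free within 08:00–18:30: 09:50–12:00, 14:30–14:50, 15:30–18:30.
Alice free within 08:00–18:30: 08:00–08:40, 09:40–11:00, 14:20–15:10, 15:20–18:20.
Chen ∩ Anders: 09:00–09:10, 09:50–12:00, 14:50–15:00, 17:10–18:10.
Chen ∩ Anders ∩ Liang: 09:50–12:00, 17:10–18:10.
Chen ∩ Anders ∩ Liang ∩ Wei: 10:30–12:00, 17:10–18:10.
Chen ∩ Anders ∩ Liang ∩ Wei ∩ Alice: 10:30–11:00, 17:10–18:10.
Total common minutes: 30 + 60 = 90.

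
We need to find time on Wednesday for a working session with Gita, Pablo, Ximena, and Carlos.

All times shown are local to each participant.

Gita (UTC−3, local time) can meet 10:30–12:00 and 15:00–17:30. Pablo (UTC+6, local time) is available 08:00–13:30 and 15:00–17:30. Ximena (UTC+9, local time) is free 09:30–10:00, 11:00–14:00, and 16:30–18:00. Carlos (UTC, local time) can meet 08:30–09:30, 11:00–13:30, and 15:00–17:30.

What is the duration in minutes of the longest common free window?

0 minutes

Gita → UTC: 13:30–15:00, 18:00–20:30.
Pablo → UTC: 02:00–07:30, 09:00–11:30.
Ximena → UTC: 00:30–01:00, 02:00–05:00, 07:30–09:00.
Carlos → UTC: 08:30–09:30, 11:00–13:30, 15:00–17:30.
Gita ∩ Pablo: (none).
Gita ∩ Pablo ∩ Ximena: (none).
Gita ∩ Pablo ∩ Ximena ∩ Carlos: (none).
No common window.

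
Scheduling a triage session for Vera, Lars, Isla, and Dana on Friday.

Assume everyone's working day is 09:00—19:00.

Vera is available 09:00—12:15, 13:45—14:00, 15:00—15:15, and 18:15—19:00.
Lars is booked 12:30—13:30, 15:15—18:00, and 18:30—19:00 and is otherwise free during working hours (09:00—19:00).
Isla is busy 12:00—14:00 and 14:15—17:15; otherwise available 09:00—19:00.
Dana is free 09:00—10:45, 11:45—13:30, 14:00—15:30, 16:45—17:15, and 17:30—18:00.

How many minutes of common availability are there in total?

Lars free within 09:00–19:00: 09:00–12:30, 13:30–15:15, 18:00–18:30.
Isla free within 09:00–19:00: 09:00–12:00, 14:00–14:15, 17:15–19:00.
Vera ∩ Lars: 09:00–12:15, 13:45–14:00, 15:00–15:15, 18:15–18:30.
Vera ∩ Lars ∩ Isla: 09:00–12:00, 18:15–18:30.
Vera ∩ Lars ∩ Isla ∩ Dana: 09:00–10:45, 11:45–12:00.
Total common minutes: 105 + 15 = 120.

120 minutes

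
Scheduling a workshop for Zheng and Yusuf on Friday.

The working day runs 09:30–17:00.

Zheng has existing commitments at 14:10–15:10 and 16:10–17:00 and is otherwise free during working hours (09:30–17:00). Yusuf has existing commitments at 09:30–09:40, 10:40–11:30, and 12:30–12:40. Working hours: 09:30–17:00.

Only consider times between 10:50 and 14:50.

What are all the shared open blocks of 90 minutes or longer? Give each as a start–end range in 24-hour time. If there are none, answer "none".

Zheng free within 09:30–17:00: 09:30–14:10, 15:10–16:10.
Yusuf free within 09:30–17:00: 09:40–10:40, 11:30–12:30, 12:40–17:00.
Zheng ∩ Yusuf: 09:40–10:40, 11:30–12:30, 12:40–14:10, 15:10–16:10.
Restricted to 10:50–14:50: 11:30–12:30, 12:40–14:10.
Windows ≥ 90 min: 12:40–14:10.

12:40–14:10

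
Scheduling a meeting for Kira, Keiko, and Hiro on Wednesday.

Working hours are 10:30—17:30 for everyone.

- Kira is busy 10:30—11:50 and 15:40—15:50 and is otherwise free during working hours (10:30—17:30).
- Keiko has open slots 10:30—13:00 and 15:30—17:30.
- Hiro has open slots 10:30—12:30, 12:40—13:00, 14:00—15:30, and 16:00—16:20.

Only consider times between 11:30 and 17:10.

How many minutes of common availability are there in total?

Kira free within 10:30–17:30: 11:50–15:40, 15:50–17:30.
Kira ∩ Keiko: 11:50–13:00, 15:30–15:40, 15:50–17:30.
Kira ∩ Keiko ∩ Hiro: 11:50–12:30, 12:40–13:00, 16:00–16:20.
Restricted to 11:30–17:10: 11:50–12:30, 12:40–13:00, 16:00–16:20.
Total common minutes: 40 + 20 + 20 = 80.

80 minutes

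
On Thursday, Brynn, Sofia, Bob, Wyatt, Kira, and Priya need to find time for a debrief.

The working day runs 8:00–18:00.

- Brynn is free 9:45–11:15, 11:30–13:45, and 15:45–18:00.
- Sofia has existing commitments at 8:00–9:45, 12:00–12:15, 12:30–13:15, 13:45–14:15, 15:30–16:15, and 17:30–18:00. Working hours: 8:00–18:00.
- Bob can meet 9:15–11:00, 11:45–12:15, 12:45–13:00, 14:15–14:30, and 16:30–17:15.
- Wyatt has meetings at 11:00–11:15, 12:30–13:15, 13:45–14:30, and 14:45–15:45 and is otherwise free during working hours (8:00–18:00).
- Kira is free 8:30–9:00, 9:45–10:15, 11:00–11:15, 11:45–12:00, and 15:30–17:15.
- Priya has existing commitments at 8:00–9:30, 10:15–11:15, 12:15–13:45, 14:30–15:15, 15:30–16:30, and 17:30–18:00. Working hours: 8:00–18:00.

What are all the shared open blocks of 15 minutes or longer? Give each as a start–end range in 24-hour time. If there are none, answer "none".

09:45–10:15, 11:45–12:00, 16:30–17:15

Sofia free within 08:00–18:00: 09:45–12:00, 12:15–12:30, 13:15–13:45, 14:15–15:30, 16:15–17:30.
Wyatt free within 08:00–18:00: 08:00–11:00, 11:15–12:30, 13:15–13:45, 14:30–14:45, 15:45–18:00.
Priya free within 08:00–18:00: 09:30–10:15, 11:15–12:15, 13:45–14:30, 15:15–15:30, 16:30–17:30.
Brynn ∩ Sofia: 09:45–11:15, 11:30–12:00, 12:15–12:30, 13:15–13:45, 16:15–17:30.
Brynn ∩ Sofia ∩ Bob: 09:45–11:00, 11:45–12:00, 16:30–17:15.
Brynn ∩ Sofia ∩ Bob ∩ Wyatt: 09:45–11:00, 11:45–12:00, 16:30–17:15.
Brynn ∩ Sofia ∩ Bob ∩ Wyatt ∩ Kira: 09:45–10:15, 11:45–12:00, 16:30–17:15.
Brynn ∩ Sofia ∩ Bob ∩ Wyatt ∩ Kira ∩ Priya: 09:45–10:15, 11:45–12:00, 16:30–17:15.
Windows ≥ 15 min: 09:45–10:15, 11:45–12:00, 16:30–17:15.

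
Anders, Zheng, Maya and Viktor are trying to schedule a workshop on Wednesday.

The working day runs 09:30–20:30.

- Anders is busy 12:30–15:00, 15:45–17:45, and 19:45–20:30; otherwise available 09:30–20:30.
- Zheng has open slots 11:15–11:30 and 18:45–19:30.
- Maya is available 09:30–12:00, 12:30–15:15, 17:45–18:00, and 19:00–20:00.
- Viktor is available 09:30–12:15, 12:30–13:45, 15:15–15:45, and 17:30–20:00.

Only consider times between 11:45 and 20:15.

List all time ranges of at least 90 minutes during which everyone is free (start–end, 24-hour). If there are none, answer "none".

none

Anders free within 09:30–20:30: 09:30–12:30, 15:00–15:45, 17:45–19:45.
Anders ∩ Zheng: 11:15–11:30, 18:45–19:30.
Anders ∩ Zheng ∩ Maya: 11:15–11:30, 19:00–19:30.
Anders ∩ Zheng ∩ Maya ∩ Viktor: 11:15–11:30, 19:00–19:30.
Restricted to 11:45–20:15: 19:00–19:30.
Windows ≥ 90 min: (none).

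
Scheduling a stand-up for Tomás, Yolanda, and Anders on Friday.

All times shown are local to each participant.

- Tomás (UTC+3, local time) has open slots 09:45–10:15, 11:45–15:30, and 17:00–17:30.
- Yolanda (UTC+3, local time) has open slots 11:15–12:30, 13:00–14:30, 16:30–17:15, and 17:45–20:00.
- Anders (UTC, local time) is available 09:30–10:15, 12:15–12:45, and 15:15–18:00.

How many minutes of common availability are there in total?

15 minutes

Tomás → UTC: 06:45–07:15, 08:45–12:30, 14:00–14:30.
Yolanda → UTC: 08:15–09:30, 10:00–11:30, 13:30–14:15, 14:45–17:00.
Anders → UTC: 09:30–10:15, 12:15–12:45, 15:15–18:00.
Tomás ∩ Yolanda: 08:45–09:30, 10:00–11:30, 14:00–14:15.
Tomás ∩ Yolanda ∩ Anders: 10:00–10:15.
Total common minutes: 15.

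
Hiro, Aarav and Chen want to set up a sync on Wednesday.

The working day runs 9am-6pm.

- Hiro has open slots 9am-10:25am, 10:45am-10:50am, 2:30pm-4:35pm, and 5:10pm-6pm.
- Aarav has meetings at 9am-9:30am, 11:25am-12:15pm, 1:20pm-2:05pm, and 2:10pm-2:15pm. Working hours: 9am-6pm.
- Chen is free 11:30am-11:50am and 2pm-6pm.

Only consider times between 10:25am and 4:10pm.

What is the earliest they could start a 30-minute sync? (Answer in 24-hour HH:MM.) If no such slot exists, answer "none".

Aarav free within 09:00–18:00: 09:30–11:25, 12:15–13:20, 14:05–14:10, 14:15–18:00.
Hiro ∩ Aarav: 09:30–10:25, 10:45–10:50, 14:30–16:35, 17:10–18:00.
Hiro ∩ Aarav ∩ Chen: 14:30–16:35, 17:10–18:00.
Restricted to 10:25–16:10: 14:30–16:10.
Windows ≥ 30 min: 14:30–16:10.
Earliest such window starts at 14:30.

14:30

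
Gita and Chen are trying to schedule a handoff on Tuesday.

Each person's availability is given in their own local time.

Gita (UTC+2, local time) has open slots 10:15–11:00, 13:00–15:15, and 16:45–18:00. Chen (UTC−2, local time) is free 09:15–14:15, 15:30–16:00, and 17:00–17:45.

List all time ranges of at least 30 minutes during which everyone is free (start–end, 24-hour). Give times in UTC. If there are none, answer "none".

11:15–13:15, 14:45–16:00

Gita → UTC: 08:15–09:00, 11:00–13:15, 14:45–16:00.
Chen → UTC: 11:15–16:15, 17:30–18:00, 19:00–19:45.
Gita ∩ Chen: 11:15–13:15, 14:45–16:00.
Windows ≥ 30 min: 11:15–13:15, 14:45–16:00.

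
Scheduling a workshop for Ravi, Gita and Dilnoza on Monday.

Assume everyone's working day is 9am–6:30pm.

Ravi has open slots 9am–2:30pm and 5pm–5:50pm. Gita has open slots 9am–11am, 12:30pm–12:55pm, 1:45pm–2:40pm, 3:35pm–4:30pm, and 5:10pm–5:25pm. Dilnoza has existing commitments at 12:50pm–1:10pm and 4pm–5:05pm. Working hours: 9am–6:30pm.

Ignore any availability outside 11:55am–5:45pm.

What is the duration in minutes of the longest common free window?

45 minutes

Dilnoza free within 09:00–18:30: 09:00–12:50, 13:10–16:00, 17:05–18:30.
Ravi ∩ Gita: 09:00–11:00, 12:30–12:55, 13:45–14:30, 17:10–17:25.
Ravi ∩ Gita ∩ Dilnoza: 09:00–11:00, 12:30–12:50, 13:45–14:30, 17:10–17:25.
Restricted to 11:55–17:45: 12:30–12:50, 13:45–14:30, 17:10–17:25.
Common window lengths: 20, 45, 15 min; longest is 45.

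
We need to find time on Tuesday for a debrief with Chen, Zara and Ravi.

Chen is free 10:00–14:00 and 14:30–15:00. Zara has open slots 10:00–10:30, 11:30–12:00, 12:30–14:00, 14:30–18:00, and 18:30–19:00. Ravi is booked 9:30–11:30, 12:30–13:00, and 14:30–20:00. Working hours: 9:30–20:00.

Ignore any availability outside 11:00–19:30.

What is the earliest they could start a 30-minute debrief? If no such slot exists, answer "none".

11:30

Ravi free within 09:30–20:00: 11:30–12:30, 13:00–14:30.
Chen ∩ Zara: 10:00–10:30, 11:30–12:00, 12:30–14:00, 14:30–15:00.
Chen ∩ Zara ∩ Ravi: 11:30–12:00, 13:00–14:00.
Restricted to 11:00–19:30: 11:30–12:00, 13:00–14:00.
Windows ≥ 30 min: 11:30–12:00, 13:00–14:00.
Earliest such window starts at 11:30.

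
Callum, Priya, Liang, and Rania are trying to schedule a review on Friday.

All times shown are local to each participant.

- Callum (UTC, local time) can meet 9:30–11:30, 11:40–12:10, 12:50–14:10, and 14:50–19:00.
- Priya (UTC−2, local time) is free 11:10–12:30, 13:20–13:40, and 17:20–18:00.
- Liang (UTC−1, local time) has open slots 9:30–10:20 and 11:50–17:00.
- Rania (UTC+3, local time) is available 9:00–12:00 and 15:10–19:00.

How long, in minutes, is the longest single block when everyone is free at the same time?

60 minutes

Callum → UTC: 09:30–11:30, 11:40–12:10, 12:50–14:10, 14:50–19:00.
Priya → UTC: 13:10–14:30, 15:20–15:40, 19:20–20:00.
Liang → UTC: 10:30–11:20, 12:50–18:00.
Rania → UTC: 06:00–09:00, 12:10–16:00.
Callum ∩ Priya: 13:10–14:10, 15:20–15:40.
Callum ∩ Priya ∩ Liang: 13:10–14:10, 15:20–15:40.
Callum ∩ Priya ∩ Liang ∩ Rania: 13:10–14:10, 15:20–15:40.
Common window lengths: 60, 20 min; longest is 60.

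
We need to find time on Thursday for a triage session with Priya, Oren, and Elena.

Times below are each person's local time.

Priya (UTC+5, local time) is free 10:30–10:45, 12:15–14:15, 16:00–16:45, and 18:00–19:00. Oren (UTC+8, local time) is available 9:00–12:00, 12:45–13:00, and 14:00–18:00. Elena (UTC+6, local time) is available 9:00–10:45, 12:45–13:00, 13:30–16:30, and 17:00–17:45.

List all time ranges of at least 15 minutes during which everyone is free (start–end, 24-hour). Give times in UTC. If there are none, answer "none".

07:30–09:15

Priya → UTC: 05:30–05:45, 07:15–09:15, 11:00–11:45, 13:00–14:00.
Oren → UTC: 01:00–04:00, 04:45–05:00, 06:00–10:00.
Elena → UTC: 03:00–04:45, 06:45–07:00, 07:30–10:30, 11:00–11:45.
Priya ∩ Oren: 07:15–09:15.
Priya ∩ Oren ∩ Elena: 07:30–09:15.
Windows ≥ 15 min: 07:30–09:15.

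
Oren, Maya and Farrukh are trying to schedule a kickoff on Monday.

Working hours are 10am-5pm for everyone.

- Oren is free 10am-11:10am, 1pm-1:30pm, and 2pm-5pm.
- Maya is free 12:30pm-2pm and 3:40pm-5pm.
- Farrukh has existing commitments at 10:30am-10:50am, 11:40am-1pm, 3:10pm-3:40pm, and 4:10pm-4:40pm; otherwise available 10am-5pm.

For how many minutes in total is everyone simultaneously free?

Farrukh free within 10:00–17:00: 10:00–10:30, 10:50–11:40, 13:00–15:10, 15:40–16:10, 16:40–17:00.
Oren ∩ Maya: 13:00–13:30, 15:40–17:00.
Oren ∩ Maya ∩ Farrukh: 13:00–13:30, 15:40–16:10, 16:40–17:00.
Total common minutes: 30 + 30 + 20 = 80.

80 minutes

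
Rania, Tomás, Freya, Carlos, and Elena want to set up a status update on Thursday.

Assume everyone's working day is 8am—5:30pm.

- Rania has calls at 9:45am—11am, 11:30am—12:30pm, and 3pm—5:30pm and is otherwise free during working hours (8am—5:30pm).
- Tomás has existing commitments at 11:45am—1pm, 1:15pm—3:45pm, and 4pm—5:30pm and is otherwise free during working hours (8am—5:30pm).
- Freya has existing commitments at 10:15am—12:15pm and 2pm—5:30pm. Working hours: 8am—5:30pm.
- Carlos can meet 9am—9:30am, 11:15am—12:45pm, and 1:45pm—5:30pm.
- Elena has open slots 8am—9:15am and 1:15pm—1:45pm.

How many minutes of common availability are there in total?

15 minutes

Rania free within 08:00–17:30: 08:00–09:45, 11:00–11:30, 12:30–15:00.
Tomás free within 08:00–17:30: 08:00–11:45, 13:00–13:15, 15:45–16:00.
Freya free within 08:00–17:30: 08:00–10:15, 12:15–14:00.
Rania ∩ Tomás: 08:00–09:45, 11:00–11:30, 13:00–13:15.
Rania ∩ Tomás ∩ Freya: 08:00–09:45, 13:00–13:15.
Rania ∩ Tomás ∩ Freya ∩ Carlos: 09:00–09:30.
Rania ∩ Tomás ∩ Freya ∩ Carlos ∩ Elena: 09:00–09:15.
Total common minutes: 15.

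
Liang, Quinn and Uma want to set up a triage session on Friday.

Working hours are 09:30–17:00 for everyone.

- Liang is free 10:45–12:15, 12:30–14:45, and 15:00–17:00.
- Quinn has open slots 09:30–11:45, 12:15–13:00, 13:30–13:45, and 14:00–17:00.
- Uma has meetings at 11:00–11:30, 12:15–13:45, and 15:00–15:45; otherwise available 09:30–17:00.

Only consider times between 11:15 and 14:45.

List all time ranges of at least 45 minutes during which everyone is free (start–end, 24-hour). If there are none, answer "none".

Uma free within 09:30–17:00: 09:30–11:00, 11:30–12:15, 13:45–15:00, 15:45–17:00.
Liang ∩ Quinn: 10:45–11:45, 12:30–13:00, 13:30–13:45, 14:00–14:45, 15:00–17:00.
Liang ∩ Quinn ∩ Uma: 10:45–11:00, 11:30–11:45, 14:00–14:45, 15:45–17:00.
Restricted to 11:15–14:45: 11:30–11:45, 14:00–14:45.
Windows ≥ 45 min: 14:00–14:45.

14:00–14:45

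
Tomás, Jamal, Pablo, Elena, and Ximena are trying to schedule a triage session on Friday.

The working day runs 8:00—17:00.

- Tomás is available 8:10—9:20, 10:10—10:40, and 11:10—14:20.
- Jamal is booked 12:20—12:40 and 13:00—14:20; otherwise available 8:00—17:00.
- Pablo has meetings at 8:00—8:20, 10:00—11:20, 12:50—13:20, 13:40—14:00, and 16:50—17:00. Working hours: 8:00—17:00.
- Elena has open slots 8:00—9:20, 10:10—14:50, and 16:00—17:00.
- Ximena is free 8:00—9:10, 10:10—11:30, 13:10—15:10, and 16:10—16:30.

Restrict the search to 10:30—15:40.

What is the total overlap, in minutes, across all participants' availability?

10 minutes

Jamal free within 08:00–17:00: 08:00–12:20, 12:40–13:00, 14:20–17:00.
Pablo free within 08:00–17:00: 08:20–10:00, 11:20–12:50, 13:20–13:40, 14:00–16:50.
Tomás ∩ Jamal: 08:10–09:20, 10:10–10:40, 11:10–12:20, 12:40–13:00.
Tomás ∩ Jamal ∩ Pablo: 08:20–09:20, 11:20–12:20, 12:40–12:50.
Tomás ∩ Jamal ∩ Pablo ∩ Elena: 08:20–09:20, 11:20–12:20, 12:40–12:50.
Tomás ∩ Jamal ∩ Pablo ∩ Elena ∩ Ximena: 08:20–09:10, 11:20–11:30.
Restricted to 10:30–15:40: 11:20–11:30.
Total common minutes: 10.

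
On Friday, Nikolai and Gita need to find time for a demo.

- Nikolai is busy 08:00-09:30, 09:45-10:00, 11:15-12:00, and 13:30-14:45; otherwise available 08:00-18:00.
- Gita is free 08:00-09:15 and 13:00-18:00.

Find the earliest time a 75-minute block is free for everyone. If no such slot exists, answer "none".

Nikolai free within 08:00–18:00: 09:30–09:45, 10:00–11:15, 12:00–13:30, 14:45–18:00.
Nikolai ∩ Gita: 13:00–13:30, 14:45–18:00.
Windows ≥ 75 min: 14:45–18:00.
Earliest such window starts at 14:45.

14:45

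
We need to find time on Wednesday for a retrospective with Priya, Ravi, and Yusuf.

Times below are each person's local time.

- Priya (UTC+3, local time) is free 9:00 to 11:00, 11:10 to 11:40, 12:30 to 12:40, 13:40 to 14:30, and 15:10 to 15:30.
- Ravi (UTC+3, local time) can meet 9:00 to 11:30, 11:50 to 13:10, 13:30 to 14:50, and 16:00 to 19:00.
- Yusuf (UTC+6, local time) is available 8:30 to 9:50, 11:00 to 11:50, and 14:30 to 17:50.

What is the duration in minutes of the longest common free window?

50 minutes

Priya → UTC: 06:00–08:00, 08:10–08:40, 09:30–09:40, 10:40–11:30, 12:10–12:30.
Ravi → UTC: 06:00–08:30, 08:50–10:10, 10:30–11:50, 13:00–16:00.
Yusuf → UTC: 02:30–03:50, 05:00–05:50, 08:30–11:50.
Priya ∩ Ravi: 06:00–08:00, 08:10–08:30, 09:30–09:40, 10:40–11:30.
Priya ∩ Ravi ∩ Yusuf: 09:30–09:40, 10:40–11:30.
Common window lengths: 10, 50 min; longest is 50.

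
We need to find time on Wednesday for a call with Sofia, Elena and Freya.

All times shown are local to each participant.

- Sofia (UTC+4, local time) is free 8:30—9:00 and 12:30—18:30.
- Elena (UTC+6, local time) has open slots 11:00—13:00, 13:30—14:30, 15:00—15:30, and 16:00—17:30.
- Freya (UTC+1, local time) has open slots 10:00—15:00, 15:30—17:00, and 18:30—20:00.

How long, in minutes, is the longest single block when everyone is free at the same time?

90 minutes

Sofia → UTC: 04:30–05:00, 08:30–14:30.
Elena → UTC: 05:00–07:00, 07:30–08:30, 09:00–09:30, 10:00–11:30.
Freya → UTC: 09:00–14:00, 14:30–16:00, 17:30–19:00.
Sofia ∩ Elena: 09:00–09:30, 10:00–11:30.
Sofia ∩ Elena ∩ Freya: 09:00–09:30, 10:00–11:30.
Common window lengths: 30, 90 min; longest is 90.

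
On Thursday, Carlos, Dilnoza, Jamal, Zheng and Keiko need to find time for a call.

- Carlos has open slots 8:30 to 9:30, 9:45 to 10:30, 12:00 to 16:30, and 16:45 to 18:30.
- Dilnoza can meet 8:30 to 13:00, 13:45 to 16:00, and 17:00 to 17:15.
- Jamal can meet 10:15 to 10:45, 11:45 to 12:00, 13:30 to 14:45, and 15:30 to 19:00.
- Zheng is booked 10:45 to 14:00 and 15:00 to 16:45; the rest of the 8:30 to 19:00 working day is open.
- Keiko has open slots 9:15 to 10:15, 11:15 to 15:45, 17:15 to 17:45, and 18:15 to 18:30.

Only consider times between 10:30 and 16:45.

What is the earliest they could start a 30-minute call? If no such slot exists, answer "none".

Zheng free within 08:30–19:00: 08:30–10:45, 14:00–15:00, 16:45–19:00.
Carlos ∩ Dilnoza: 08:30–09:30, 09:45–10:30, 12:00–13:00, 13:45–16:00, 17:00–17:15.
Carlos ∩ Dilnoza ∩ Jamal: 10:15–10:30, 13:45–14:45, 15:30–16:00, 17:00–17:15.
Carlos ∩ Dilnoza ∩ Jamal ∩ Zheng: 10:15–10:30, 14:00–14:45, 17:00–17:15.
Carlos ∩ Dilnoza ∩ Jamal ∩ Zheng ∩ Keiko: 14:00–14:45.
Restricted to 10:30–16:45: 14:00–14:45.
Windows ≥ 30 min: 14:00–14:45.
Earliest such window starts at 14:00.

14:00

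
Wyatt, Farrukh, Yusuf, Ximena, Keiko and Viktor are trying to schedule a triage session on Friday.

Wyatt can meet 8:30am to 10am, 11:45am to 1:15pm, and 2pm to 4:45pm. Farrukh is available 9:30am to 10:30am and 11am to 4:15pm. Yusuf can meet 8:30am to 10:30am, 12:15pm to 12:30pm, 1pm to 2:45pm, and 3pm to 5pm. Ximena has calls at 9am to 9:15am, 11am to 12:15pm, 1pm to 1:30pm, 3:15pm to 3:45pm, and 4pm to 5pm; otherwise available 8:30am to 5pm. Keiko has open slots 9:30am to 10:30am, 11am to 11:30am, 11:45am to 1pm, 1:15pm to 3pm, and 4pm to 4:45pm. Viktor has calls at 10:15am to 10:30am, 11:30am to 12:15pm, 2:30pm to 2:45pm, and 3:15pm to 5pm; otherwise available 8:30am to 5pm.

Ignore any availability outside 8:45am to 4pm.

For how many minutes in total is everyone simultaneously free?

Ximena free within 08:30–17:00: 08:30–09:00, 09:15–11:00, 12:15–13:00, 13:30–15:15, 15:45–16:00.
Viktor free within 08:30–17:00: 08:30–10:15, 10:30–11:30, 12:15–14:30, 14:45–15:15.
Wyatt ∩ Farrukh: 09:30–10:00, 11:45–13:15, 14:00–16:15.
Wyatt ∩ Farrukh ∩ Yusuf: 09:30–10:00, 12:15–12:30, 13:00–13:15, 14:00–14:45, 15:00–16:15.
Wyatt ∩ Farrukh ∩ Yusuf ∩ Ximena: 09:30–10:00, 12:15–12:30, 14:00–14:45, 15:00–15:15, 15:45–16:00.
Wyatt ∩ Farrukh ∩ Yusuf ∩ Ximena ∩ Keiko: 09:30–10:00, 12:15–12:30, 14:00–14:45.
Wyatt ∩ Farrukh ∩ Yusuf ∩ Ximena ∩ Keiko ∩ Viktor: 09:30–10:00, 12:15–12:30, 14:00–14:30.
Restricted to 08:45–16:00: 09:30–10:00, 12:15–12:30, 14:00–14:30.
Total common minutes: 30 + 15 + 30 = 75.

75 minutes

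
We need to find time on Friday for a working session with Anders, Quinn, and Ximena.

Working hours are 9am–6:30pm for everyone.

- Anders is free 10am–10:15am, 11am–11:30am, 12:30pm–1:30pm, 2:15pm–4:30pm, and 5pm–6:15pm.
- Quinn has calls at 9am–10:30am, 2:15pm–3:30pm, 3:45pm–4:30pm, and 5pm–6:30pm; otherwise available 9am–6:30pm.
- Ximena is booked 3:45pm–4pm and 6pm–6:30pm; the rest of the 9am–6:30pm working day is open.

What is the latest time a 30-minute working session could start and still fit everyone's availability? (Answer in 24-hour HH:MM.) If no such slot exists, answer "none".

13:00

Quinn free within 09:00–18:30: 10:30–14:15, 15:30–15:45, 16:30–17:00.
Ximena free within 09:00–18:30: 09:00–15:45, 16:00–18:00.
Anders ∩ Quinn: 11:00–11:30, 12:30–13:30, 15:30–15:45.
Anders ∩ Quinn ∩ Ximena: 11:00–11:30, 12:30–13:30, 15:30–15:45.
Windows ≥ 30 min: 11:00–11:30, 12:30–13:30.
Latest start in the last window 12:30–13:30 is 13:30 − 30 min = 13:00.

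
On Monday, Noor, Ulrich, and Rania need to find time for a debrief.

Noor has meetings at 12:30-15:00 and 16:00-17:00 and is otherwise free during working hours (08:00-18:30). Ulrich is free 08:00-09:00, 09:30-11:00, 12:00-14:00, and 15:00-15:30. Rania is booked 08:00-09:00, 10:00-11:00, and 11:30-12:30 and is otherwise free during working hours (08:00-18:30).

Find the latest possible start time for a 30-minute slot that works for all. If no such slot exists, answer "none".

15:00

Noor free within 08:00–18:30: 08:00–12:30, 15:00–16:00, 17:00–18:30.
Rania free within 08:00–18:30: 09:00–10:00, 11:00–11:30, 12:30–18:30.
Noor ∩ Ulrich: 08:00–09:00, 09:30–11:00, 12:00–12:30, 15:00–15:30.
Noor ∩ Ulrich ∩ Rania: 09:30–10:00, 15:00–15:30.
Windows ≥ 30 min: 09:30–10:00, 15:00–15:30.
Latest start in the last window 15:00–15:30 is 15:30 − 30 min = 15:00.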